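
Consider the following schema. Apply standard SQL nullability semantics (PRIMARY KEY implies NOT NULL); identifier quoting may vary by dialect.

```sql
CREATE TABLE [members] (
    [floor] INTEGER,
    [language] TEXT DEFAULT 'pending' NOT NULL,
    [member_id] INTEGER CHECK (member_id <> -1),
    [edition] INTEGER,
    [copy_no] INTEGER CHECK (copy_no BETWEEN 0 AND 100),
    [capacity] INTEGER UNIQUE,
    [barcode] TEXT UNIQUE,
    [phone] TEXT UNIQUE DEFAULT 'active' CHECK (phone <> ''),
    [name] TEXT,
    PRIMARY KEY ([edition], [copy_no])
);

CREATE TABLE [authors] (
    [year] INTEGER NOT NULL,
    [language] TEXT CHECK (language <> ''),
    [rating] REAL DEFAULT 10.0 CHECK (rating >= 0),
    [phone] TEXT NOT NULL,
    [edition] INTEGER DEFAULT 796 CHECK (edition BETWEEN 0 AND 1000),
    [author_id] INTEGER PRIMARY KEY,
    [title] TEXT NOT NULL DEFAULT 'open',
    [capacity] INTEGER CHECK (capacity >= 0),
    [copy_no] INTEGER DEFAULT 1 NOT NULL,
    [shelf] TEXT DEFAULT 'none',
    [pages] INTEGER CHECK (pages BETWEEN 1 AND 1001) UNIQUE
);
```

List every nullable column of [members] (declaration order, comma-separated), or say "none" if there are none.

floor, member_id, capacity, barcode, phone, name

- floor: no NOT NULL constraint applies → nullable.
- language: declared NOT NULL → not nullable.
- member_id: CHECK does not forbid NULL (a CHECK constraint passes when its expression is NULL) → nullable.
- edition: part of the PRIMARY KEY, which implies NOT NULL → not nullable.
- copy_no: part of the PRIMARY KEY, which implies NOT NULL → not nullable.
- capacity: UNIQUE does not imply NOT NULL → nullable.
- barcode: UNIQUE does not imply NOT NULL → nullable.
- phone: CHECK does not forbid NULL (a CHECK constraint passes when its expression is NULL) → nullable.
- name: no NOT NULL constraint applies → nullable.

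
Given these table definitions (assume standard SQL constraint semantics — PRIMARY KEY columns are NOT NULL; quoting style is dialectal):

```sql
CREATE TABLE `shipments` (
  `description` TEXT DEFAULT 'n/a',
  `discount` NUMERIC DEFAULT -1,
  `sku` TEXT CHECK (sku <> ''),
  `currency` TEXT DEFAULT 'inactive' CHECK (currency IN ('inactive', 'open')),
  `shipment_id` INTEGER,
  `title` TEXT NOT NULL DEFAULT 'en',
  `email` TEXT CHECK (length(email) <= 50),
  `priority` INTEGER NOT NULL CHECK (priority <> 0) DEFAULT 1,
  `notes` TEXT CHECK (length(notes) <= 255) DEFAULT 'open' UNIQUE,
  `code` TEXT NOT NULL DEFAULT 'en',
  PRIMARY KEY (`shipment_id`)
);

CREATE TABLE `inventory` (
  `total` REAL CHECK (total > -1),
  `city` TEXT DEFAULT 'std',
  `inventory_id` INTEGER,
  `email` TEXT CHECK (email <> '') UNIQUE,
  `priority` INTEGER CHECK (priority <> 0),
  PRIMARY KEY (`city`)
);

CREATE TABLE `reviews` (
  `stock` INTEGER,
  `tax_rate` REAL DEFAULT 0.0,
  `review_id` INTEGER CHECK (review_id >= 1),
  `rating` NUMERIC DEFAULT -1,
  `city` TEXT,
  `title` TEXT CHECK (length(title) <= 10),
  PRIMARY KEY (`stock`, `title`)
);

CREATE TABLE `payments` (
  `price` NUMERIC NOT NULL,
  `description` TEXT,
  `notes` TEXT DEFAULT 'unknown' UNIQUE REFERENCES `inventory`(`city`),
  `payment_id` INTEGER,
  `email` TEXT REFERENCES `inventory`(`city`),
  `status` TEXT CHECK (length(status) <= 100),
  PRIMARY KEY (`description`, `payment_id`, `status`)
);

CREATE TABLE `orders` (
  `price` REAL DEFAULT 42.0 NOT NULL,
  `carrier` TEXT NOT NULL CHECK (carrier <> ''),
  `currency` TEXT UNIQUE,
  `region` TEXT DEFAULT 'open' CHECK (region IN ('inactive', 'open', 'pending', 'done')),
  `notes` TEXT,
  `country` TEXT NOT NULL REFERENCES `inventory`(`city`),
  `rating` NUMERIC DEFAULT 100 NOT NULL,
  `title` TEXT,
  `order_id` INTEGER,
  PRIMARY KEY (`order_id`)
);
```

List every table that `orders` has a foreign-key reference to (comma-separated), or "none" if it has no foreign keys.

- country REFERENCES inventory(city).

inventory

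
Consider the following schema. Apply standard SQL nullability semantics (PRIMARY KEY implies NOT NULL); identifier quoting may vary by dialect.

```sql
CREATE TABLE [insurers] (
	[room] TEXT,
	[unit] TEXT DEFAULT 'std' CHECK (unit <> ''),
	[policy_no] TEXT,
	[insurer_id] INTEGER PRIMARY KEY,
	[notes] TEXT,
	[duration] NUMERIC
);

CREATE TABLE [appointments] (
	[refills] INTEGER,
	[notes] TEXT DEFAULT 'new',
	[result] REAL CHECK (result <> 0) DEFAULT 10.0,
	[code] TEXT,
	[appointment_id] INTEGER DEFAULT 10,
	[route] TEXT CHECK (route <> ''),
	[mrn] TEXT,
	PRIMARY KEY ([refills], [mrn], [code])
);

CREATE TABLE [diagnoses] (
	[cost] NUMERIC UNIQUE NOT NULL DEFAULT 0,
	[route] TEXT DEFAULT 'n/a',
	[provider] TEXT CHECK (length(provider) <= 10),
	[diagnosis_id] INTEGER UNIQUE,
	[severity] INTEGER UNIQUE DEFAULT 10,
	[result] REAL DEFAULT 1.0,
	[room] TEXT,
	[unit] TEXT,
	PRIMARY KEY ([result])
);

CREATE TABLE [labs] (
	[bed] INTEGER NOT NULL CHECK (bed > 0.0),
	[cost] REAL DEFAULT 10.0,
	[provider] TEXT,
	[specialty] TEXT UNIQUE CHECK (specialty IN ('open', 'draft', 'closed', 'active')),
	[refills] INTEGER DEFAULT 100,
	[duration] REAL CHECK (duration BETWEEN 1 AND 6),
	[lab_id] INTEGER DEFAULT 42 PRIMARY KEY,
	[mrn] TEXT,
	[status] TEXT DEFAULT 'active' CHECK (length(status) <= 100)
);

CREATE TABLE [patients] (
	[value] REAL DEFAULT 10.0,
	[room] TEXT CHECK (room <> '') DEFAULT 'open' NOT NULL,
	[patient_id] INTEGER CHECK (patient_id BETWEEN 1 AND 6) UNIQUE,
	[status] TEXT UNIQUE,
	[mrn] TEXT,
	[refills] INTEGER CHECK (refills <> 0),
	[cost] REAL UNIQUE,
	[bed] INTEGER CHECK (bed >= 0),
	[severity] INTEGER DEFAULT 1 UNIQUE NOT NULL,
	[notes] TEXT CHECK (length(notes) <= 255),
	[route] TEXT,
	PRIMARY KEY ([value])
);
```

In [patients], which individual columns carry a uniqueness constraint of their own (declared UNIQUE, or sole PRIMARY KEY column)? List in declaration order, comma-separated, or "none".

- value: single-column PRIMARY KEY → unique.
- room: no UNIQUE or single-column PK constraint.
- patient_id: declared UNIQUE → unique.
- status: declared UNIQUE → unique.
- mrn: no UNIQUE or single-column PK constraint.
- refills: no UNIQUE or single-column PK constraint.
- cost: declared UNIQUE → unique.
- bed: no UNIQUE or single-column PK constraint.
- severity: declared UNIQUE → unique.
- notes: no UNIQUE or single-column PK constraint.
- route: no UNIQUE or single-column PK constraint.

value, patient_id, status, cost, severity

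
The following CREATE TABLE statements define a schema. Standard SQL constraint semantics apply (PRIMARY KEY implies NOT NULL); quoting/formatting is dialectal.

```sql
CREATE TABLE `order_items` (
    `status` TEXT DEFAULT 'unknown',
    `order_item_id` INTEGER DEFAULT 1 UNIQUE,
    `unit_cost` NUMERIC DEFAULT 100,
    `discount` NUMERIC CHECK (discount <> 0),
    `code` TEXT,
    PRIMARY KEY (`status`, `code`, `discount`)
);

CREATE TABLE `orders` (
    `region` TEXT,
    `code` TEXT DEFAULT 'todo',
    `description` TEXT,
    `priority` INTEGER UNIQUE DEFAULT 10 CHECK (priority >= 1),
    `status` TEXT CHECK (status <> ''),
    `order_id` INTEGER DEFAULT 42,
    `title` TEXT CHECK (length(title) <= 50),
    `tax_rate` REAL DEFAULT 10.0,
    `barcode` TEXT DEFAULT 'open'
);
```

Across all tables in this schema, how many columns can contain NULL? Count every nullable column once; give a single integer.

11

order_items: 2 nullable (order_item_id, unit_cost — PK (status, code, discount) and explicit NOT NULL columns excluded).
orders: 9 nullable (region, code, description, priority, status, order_id, title, tax_rate, barcode — PK none and explicit NOT NULL columns excluded).
Total: 2 + 9 = 11.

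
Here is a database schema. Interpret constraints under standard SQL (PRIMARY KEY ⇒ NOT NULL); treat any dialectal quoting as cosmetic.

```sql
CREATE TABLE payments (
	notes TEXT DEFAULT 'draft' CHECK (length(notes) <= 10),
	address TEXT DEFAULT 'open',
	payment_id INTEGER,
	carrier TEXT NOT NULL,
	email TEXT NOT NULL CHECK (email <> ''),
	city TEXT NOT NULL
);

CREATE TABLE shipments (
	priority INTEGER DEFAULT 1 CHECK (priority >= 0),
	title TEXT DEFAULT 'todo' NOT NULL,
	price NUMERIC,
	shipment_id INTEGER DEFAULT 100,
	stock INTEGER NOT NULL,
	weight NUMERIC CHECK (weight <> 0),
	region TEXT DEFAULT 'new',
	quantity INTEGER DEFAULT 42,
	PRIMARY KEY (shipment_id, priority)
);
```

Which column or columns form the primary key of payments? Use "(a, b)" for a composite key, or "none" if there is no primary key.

none

No column is declared PRIMARY KEY inline, and there is no table-level PRIMARY KEY clause in payments.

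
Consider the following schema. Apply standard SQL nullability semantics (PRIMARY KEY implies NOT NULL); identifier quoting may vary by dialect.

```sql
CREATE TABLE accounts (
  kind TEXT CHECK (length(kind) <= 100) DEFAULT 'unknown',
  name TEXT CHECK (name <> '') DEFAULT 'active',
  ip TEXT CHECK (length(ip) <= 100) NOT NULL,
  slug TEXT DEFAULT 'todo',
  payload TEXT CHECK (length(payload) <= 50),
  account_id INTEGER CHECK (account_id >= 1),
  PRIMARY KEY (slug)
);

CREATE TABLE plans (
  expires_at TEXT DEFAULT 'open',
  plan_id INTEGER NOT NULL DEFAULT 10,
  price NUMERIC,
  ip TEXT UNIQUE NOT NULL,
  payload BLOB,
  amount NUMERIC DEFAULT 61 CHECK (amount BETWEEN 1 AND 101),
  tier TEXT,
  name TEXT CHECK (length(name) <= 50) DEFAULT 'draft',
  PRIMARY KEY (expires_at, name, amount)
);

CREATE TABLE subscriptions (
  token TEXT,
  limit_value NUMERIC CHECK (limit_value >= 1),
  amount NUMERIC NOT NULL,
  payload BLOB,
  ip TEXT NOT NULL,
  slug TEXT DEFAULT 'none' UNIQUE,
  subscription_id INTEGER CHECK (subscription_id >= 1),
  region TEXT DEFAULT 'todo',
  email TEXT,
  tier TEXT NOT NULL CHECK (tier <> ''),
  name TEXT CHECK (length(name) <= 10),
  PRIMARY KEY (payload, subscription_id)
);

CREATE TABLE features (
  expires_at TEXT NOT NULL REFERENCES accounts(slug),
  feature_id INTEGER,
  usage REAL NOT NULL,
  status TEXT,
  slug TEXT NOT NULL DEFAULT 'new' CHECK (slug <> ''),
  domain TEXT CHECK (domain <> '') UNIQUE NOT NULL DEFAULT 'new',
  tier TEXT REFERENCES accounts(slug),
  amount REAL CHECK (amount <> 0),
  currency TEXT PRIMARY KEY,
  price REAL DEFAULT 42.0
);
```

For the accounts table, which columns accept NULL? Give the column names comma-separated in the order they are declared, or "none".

- kind: CHECK does not forbid NULL (a CHECK constraint passes when its expression is NULL) → nullable.
- name: CHECK does not forbid NULL (a CHECK constraint passes when its expression is NULL) → nullable.
- ip: declared NOT NULL → not nullable.
- slug: part of the PRIMARY KEY, which implies NOT NULL → not nullable.
- payload: CHECK does not forbid NULL (a CHECK constraint passes when its expression is NULL) → nullable.
- account_id: CHECK does not forbid NULL (a CHECK constraint passes when its expression is NULL) → nullable.

kind, name, payload, account_id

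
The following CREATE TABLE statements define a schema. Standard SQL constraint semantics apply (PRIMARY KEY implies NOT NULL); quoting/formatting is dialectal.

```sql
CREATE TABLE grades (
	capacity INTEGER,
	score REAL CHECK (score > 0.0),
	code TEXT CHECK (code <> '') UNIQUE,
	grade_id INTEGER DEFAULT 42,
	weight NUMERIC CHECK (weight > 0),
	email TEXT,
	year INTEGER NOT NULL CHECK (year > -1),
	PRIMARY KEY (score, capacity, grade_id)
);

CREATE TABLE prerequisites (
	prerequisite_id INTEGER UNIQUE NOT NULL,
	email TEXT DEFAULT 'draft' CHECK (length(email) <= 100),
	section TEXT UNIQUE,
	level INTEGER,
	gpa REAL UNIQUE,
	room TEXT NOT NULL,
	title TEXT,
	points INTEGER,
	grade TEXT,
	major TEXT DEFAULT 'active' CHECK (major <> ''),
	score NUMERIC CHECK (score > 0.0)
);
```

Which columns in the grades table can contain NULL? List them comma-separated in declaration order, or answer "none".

- capacity: part of the PRIMARY KEY, which implies NOT NULL → not nullable.
- score: part of the PRIMARY KEY, which implies NOT NULL → not nullable.
- code: CHECK does not forbid NULL (a CHECK constraint passes when its expression is NULL) → nullable.
- grade_id: part of the PRIMARY KEY, which implies NOT NULL → not nullable.
- weight: CHECK does not forbid NULL (a CHECK constraint passes when its expression is NULL) → nullable.
- email: no NOT NULL constraint applies → nullable.
- year: declared NOT NULL → not nullable.

code, weight, email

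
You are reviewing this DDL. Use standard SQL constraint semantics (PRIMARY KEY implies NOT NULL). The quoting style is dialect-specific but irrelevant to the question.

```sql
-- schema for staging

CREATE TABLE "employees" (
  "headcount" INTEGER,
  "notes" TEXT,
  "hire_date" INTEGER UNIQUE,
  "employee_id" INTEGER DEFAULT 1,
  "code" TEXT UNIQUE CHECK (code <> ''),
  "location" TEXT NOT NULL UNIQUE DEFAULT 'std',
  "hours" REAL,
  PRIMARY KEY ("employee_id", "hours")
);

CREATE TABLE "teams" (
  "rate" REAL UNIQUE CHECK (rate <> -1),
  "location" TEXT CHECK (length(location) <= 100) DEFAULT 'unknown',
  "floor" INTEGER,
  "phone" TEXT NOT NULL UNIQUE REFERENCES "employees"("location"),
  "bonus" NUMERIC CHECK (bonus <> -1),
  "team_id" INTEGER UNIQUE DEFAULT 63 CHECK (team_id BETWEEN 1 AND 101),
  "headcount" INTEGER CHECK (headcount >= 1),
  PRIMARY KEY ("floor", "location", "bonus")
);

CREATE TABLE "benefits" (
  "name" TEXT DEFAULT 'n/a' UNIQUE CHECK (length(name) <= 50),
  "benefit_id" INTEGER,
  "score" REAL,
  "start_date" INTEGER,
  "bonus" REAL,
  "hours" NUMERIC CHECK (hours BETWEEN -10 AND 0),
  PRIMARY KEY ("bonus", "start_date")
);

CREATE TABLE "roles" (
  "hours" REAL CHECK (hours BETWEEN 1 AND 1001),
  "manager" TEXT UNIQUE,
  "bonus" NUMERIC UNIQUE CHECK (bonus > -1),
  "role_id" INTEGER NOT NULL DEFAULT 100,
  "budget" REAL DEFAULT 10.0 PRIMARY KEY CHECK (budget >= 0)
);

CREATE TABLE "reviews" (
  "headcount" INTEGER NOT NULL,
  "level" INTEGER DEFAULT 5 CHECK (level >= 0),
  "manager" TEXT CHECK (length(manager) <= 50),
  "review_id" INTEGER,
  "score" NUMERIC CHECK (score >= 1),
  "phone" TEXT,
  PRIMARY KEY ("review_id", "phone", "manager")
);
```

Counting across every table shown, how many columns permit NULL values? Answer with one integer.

employees: 4 nullable (headcount, notes, hire_date, code — PK (employee_id, hours) and explicit NOT NULL columns excluded).
teams: 3 nullable (rate, team_id, headcount — PK (floor, location, bonus) and explicit NOT NULL columns excluded).
benefits: 4 nullable (name, benefit_id, score, hours — PK (bonus, start_date) and explicit NOT NULL columns excluded).
roles: 3 nullable (hours, manager, bonus — PK (budget) and explicit NOT NULL columns excluded).
reviews: 2 nullable (level, score — PK (review_id, phone, manager) and explicit NOT NULL columns excluded).
Total: 4 + 3 + 4 + 3 + 2 = 16.

16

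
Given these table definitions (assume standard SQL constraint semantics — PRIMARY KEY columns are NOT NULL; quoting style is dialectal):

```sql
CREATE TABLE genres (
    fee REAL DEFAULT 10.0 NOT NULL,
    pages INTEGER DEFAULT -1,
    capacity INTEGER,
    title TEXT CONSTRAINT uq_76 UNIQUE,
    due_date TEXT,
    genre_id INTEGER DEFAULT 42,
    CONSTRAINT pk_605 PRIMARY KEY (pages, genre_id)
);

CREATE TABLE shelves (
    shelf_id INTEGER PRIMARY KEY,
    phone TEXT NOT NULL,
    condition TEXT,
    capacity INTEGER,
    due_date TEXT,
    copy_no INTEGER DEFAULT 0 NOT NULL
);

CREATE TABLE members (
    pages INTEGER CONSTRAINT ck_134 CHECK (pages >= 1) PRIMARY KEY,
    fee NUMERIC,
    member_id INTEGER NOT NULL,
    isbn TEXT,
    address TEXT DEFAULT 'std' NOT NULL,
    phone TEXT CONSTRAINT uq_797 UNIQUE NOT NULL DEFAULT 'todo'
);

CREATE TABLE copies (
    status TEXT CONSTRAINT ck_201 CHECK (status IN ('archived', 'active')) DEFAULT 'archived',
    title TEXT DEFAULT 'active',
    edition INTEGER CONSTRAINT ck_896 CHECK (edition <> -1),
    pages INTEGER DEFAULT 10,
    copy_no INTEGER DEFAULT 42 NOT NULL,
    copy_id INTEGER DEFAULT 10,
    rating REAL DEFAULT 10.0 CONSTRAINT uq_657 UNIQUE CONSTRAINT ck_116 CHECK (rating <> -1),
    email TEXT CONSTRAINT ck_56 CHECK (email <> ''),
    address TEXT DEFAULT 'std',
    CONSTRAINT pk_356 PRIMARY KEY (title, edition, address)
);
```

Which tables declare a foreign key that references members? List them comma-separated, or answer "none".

none

No REFERENCES clause anywhere in the schema names members.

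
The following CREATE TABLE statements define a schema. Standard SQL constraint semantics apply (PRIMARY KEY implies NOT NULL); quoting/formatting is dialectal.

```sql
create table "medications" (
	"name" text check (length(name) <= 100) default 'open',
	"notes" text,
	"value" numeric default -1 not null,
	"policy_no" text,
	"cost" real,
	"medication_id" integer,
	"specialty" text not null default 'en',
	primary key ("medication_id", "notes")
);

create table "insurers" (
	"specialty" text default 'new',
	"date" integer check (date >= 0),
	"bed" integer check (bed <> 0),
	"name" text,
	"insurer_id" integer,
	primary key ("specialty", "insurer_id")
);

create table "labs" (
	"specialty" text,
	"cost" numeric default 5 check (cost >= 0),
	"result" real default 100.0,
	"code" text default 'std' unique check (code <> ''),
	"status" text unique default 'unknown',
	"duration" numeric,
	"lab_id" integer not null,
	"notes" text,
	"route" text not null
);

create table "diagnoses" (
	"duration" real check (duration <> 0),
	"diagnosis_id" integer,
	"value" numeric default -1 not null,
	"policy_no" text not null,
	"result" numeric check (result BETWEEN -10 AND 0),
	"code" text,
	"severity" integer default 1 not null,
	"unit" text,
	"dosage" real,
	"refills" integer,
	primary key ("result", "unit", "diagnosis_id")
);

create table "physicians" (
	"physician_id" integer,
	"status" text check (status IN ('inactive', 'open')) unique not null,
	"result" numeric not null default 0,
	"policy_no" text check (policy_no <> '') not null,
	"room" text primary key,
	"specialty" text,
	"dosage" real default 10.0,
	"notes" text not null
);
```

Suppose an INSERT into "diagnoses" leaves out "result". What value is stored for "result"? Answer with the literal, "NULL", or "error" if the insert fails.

error

result has no DEFAULT clause.
Omitting it would insert NULL, but it is part of the PRIMARY KEY, so the INSERT fails.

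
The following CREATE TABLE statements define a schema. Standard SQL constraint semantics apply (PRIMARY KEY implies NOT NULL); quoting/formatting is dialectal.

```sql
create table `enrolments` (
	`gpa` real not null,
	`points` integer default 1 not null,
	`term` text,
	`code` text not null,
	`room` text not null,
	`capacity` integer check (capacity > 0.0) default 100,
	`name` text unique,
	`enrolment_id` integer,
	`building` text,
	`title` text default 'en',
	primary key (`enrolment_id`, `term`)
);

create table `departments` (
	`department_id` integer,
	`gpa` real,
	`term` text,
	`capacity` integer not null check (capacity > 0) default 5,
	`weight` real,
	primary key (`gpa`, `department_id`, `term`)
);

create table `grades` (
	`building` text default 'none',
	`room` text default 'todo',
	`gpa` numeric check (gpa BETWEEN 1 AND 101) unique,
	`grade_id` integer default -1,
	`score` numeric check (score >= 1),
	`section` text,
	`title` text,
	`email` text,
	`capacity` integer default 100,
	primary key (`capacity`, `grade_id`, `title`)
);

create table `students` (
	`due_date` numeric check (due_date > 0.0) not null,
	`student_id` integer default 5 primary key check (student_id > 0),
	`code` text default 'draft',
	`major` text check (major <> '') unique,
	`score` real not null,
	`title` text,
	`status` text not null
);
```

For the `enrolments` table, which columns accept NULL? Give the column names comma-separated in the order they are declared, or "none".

capacity, name, building, title

- gpa: declared NOT NULL → not nullable.
- points: declared NOT NULL → not nullable.
- term: part of the PRIMARY KEY, which implies NOT NULL → not nullable.
- code: declared NOT NULL → not nullable.
- room: declared NOT NULL → not nullable.
- capacity: CHECK does not forbid NULL (a CHECK constraint passes when its expression is NULL) → nullable.
- name: UNIQUE does not imply NOT NULL → nullable.
- enrolment_id: part of the PRIMARY KEY, which implies NOT NULL → not nullable.
- building: no NOT NULL constraint applies → nullable.
- title: DEFAULT only fills an omitted column; an explicit NULL is still allowed → nullable.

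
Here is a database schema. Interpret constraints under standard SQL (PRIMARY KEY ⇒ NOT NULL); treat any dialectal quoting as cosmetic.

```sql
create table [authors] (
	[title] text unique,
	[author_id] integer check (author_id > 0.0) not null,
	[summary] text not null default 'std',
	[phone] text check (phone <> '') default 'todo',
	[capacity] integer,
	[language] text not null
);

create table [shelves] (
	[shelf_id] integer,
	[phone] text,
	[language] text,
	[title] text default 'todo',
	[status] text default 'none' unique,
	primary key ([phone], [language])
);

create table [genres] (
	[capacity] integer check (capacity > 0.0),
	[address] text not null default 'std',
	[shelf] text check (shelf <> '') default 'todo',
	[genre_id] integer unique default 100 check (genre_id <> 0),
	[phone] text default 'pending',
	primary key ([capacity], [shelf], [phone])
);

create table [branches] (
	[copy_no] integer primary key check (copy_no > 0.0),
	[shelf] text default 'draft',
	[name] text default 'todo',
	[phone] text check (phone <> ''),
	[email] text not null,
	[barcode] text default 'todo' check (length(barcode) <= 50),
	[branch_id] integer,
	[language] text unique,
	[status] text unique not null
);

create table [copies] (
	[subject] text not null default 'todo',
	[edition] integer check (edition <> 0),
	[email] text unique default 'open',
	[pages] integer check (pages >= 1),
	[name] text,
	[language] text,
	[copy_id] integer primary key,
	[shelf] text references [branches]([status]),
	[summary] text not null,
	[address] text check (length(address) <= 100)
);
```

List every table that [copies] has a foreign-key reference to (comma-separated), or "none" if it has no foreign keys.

- shelf REFERENCES branches(status).

branches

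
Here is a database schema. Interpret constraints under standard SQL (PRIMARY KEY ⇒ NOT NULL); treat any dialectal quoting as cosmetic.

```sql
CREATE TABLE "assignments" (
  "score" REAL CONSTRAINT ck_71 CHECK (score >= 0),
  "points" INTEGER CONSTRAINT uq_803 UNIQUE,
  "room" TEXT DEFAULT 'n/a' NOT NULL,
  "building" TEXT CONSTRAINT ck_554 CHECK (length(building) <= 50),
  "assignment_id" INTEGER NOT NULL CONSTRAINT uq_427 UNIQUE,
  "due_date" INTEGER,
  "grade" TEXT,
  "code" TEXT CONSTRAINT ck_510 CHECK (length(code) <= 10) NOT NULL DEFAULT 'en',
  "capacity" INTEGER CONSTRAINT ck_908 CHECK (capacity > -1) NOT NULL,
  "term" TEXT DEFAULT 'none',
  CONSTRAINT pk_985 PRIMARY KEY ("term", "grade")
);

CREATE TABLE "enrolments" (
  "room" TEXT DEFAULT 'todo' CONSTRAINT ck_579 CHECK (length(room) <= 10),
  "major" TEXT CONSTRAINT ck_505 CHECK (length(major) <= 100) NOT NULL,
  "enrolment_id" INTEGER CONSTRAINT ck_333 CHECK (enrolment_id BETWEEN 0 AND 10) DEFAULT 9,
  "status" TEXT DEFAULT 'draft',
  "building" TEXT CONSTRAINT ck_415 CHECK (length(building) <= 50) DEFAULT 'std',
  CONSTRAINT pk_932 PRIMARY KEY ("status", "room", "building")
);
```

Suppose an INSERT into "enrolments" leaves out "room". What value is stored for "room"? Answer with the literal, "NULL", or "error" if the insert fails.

'todo'

room has an explicit DEFAULT 'todo'.
When the column is omitted from an INSERT, that default is used.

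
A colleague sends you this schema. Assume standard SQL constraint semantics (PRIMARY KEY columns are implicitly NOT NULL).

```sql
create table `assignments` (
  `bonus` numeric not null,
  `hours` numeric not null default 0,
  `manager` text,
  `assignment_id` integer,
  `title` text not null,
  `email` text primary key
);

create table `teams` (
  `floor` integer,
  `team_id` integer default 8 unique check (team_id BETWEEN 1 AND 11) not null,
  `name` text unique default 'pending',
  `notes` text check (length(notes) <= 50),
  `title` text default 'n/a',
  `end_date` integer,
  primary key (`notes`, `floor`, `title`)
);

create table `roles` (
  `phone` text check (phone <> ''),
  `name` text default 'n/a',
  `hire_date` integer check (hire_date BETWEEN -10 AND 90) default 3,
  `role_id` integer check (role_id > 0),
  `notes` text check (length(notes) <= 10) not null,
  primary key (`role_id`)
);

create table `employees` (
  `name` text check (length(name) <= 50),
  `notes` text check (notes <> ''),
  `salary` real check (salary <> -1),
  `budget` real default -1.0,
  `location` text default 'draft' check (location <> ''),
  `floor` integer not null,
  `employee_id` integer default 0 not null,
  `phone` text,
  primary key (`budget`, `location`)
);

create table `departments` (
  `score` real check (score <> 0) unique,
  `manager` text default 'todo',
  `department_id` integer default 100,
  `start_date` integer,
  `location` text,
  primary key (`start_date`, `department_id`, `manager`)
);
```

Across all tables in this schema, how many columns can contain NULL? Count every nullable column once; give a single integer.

assignments: 2 nullable (manager, assignment_id — PK (email) and explicit NOT NULL columns excluded).
teams: 2 nullable (name, end_date — PK (notes, floor, title) and explicit NOT NULL columns excluded).
roles: 3 nullable (phone, name, hire_date — PK (role_id) and explicit NOT NULL columns excluded).
employees: 4 nullable (name, notes, salary, phone — PK (budget, location) and explicit NOT NULL columns excluded).
departments: 2 nullable (score, location — PK (start_date, department_id, manager) and explicit NOT NULL columns excluded).
Total: 2 + 2 + 3 + 4 + 2 = 13.

13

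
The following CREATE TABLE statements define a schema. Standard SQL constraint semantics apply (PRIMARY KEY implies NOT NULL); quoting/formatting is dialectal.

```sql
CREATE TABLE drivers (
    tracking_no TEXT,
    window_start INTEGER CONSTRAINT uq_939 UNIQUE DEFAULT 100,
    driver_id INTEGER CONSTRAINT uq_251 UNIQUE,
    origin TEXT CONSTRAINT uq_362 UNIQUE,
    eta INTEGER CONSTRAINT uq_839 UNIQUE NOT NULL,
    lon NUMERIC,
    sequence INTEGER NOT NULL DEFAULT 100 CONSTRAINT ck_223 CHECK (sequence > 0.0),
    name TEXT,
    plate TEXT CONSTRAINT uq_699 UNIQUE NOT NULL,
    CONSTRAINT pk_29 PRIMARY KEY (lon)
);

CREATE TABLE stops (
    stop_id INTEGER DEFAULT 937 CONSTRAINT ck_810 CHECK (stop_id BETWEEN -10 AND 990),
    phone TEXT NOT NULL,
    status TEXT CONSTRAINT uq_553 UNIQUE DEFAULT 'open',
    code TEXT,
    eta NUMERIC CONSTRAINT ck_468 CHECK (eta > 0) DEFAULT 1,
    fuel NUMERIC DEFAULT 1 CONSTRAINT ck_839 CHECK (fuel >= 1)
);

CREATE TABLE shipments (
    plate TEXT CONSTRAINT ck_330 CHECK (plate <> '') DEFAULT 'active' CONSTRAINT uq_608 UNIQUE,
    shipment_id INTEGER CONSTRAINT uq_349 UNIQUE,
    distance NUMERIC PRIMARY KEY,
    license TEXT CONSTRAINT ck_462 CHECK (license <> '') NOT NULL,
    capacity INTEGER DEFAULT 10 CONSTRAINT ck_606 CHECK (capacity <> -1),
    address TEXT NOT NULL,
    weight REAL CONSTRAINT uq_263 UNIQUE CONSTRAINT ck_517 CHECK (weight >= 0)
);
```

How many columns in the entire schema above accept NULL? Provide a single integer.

14

drivers: 5 nullable (tracking_no, window_start, driver_id, origin, name — PK (lon) and explicit NOT NULL columns excluded).
stops: 5 nullable (stop_id, status, code, eta, fuel — PK none and explicit NOT NULL columns excluded).
shipments: 4 nullable (plate, shipment_id, capacity, weight — PK (distance) and explicit NOT NULL columns excluded).
Total: 5 + 5 + 4 = 14.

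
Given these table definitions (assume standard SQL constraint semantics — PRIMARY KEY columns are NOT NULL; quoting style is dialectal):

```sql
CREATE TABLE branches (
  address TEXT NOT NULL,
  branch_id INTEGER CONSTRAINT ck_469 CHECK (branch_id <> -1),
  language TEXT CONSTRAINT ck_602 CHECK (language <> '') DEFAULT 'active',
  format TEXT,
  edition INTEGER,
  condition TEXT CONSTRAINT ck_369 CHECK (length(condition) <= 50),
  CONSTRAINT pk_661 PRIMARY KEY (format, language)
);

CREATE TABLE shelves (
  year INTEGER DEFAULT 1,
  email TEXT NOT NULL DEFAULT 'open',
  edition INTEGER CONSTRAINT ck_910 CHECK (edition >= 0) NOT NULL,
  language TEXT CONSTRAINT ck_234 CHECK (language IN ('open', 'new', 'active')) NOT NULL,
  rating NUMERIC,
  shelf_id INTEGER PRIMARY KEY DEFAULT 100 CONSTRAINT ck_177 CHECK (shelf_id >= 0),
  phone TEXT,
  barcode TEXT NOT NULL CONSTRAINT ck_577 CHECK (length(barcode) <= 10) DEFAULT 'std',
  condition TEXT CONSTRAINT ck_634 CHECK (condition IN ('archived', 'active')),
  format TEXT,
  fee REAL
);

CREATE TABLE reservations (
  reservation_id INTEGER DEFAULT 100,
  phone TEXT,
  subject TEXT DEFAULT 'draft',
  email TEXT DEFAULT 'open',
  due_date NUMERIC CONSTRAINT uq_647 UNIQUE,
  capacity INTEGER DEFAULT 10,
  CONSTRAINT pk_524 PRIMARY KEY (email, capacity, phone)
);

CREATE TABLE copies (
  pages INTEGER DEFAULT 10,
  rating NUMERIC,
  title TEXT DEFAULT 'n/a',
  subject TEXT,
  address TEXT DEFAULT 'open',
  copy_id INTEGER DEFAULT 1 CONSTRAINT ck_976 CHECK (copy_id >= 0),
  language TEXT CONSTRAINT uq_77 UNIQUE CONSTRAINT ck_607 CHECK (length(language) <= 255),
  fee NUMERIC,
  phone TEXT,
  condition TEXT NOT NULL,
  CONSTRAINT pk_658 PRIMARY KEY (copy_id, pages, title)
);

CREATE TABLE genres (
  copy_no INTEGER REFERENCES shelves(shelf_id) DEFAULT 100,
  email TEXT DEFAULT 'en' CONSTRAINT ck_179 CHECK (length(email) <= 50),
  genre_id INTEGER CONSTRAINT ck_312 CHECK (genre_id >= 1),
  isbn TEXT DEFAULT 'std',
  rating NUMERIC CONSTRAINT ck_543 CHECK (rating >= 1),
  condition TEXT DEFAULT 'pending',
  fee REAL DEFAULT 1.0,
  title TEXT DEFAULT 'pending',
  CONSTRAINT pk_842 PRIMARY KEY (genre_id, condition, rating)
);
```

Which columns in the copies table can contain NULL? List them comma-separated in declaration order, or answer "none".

- pages: part of the PRIMARY KEY, which implies NOT NULL → not nullable.
- rating: no NOT NULL constraint applies → nullable.
- title: part of the PRIMARY KEY, which implies NOT NULL → not nullable.
- subject: no NOT NULL constraint applies → nullable.
- address: DEFAULT only fills an omitted column; an explicit NULL is still allowed → nullable.
- copy_id: part of the PRIMARY KEY, which implies NOT NULL → not nullable.
- language: CHECK does not forbid NULL (a CHECK constraint passes when its expression is NULL) → nullable.
- fee: no NOT NULL constraint applies → nullable.
- phone: no NOT NULL constraint applies → nullable.
- condition: declared NOT NULL → not nullable.

rating, subject, address, language, fee, phone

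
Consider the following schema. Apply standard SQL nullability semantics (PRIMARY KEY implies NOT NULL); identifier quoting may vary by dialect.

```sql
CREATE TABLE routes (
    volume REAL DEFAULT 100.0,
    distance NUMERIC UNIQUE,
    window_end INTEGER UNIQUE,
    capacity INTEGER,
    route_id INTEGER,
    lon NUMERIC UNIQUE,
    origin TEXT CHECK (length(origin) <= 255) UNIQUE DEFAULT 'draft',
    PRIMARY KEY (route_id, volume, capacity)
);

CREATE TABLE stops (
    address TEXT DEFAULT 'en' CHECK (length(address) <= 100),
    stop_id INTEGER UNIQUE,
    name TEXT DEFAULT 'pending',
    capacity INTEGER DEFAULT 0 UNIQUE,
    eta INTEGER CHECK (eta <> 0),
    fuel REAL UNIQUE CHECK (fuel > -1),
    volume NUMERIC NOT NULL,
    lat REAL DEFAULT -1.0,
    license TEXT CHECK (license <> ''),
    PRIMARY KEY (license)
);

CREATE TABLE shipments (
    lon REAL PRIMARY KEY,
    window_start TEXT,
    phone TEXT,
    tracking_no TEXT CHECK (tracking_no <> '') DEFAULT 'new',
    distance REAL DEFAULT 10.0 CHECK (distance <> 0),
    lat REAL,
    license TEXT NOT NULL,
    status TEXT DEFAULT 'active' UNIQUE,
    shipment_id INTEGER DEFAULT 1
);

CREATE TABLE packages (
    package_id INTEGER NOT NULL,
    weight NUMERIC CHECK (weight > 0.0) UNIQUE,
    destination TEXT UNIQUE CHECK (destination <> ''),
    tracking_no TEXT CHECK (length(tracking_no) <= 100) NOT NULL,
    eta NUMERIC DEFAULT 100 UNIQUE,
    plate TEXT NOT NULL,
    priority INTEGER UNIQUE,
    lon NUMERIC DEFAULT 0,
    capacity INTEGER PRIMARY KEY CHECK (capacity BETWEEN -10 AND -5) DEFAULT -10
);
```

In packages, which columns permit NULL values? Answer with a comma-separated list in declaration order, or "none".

- package_id: declared NOT NULL → not nullable.
- weight: CHECK does not forbid NULL (a CHECK constraint passes when its expression is NULL) → nullable.
- destination: CHECK does not forbid NULL (a CHECK constraint passes when its expression is NULL) → nullable.
- tracking_no: declared NOT NULL → not nullable.
- eta: UNIQUE does not imply NOT NULL → nullable.
- plate: declared NOT NULL → not nullable.
- priority: UNIQUE does not imply NOT NULL → nullable.
- lon: DEFAULT only fills an omitted column; an explicit NULL is still allowed → nullable.
- capacity: part of the PRIMARY KEY, which implies NOT NULL → not nullable.

weight, destination, eta, priority, lon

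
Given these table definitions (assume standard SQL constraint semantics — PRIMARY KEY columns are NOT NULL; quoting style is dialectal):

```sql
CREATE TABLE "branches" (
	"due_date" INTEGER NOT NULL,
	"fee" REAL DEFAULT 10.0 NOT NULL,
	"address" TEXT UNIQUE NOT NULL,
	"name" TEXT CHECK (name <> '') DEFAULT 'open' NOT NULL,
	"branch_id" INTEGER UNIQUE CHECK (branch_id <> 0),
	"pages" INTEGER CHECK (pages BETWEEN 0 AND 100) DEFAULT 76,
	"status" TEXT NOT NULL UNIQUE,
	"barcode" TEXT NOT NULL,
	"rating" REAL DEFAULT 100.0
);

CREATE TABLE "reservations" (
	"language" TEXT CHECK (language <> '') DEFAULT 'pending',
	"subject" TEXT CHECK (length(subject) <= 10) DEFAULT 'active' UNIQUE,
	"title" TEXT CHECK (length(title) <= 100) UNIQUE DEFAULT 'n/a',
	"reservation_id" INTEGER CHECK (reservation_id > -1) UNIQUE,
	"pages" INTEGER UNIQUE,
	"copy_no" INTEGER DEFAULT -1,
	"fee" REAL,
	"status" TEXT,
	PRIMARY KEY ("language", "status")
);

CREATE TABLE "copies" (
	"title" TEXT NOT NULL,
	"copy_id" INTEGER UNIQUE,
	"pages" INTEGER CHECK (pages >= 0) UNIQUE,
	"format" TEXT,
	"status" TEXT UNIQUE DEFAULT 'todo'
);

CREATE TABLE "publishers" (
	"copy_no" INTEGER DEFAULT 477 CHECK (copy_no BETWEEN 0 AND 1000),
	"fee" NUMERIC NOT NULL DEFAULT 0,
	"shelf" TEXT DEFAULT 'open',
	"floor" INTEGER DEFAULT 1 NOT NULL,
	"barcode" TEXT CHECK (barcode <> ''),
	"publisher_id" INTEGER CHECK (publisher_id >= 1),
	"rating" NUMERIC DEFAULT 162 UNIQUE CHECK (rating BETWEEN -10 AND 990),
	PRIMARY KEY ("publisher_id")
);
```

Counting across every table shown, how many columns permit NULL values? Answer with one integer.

branches: 3 nullable (branch_id, pages, rating — PK none and explicit NOT NULL columns excluded).
reservations: 6 nullable (subject, title, reservation_id, pages, copy_no, fee — PK (language, status) and explicit NOT NULL columns excluded).
copies: 4 nullable (copy_id, pages, format, status — PK none and explicit NOT NULL columns excluded).
publishers: 4 nullable (copy_no, shelf, barcode, rating — PK (publisher_id) and explicit NOT NULL columns excluded).
Total: 3 + 6 + 4 + 4 = 17.

17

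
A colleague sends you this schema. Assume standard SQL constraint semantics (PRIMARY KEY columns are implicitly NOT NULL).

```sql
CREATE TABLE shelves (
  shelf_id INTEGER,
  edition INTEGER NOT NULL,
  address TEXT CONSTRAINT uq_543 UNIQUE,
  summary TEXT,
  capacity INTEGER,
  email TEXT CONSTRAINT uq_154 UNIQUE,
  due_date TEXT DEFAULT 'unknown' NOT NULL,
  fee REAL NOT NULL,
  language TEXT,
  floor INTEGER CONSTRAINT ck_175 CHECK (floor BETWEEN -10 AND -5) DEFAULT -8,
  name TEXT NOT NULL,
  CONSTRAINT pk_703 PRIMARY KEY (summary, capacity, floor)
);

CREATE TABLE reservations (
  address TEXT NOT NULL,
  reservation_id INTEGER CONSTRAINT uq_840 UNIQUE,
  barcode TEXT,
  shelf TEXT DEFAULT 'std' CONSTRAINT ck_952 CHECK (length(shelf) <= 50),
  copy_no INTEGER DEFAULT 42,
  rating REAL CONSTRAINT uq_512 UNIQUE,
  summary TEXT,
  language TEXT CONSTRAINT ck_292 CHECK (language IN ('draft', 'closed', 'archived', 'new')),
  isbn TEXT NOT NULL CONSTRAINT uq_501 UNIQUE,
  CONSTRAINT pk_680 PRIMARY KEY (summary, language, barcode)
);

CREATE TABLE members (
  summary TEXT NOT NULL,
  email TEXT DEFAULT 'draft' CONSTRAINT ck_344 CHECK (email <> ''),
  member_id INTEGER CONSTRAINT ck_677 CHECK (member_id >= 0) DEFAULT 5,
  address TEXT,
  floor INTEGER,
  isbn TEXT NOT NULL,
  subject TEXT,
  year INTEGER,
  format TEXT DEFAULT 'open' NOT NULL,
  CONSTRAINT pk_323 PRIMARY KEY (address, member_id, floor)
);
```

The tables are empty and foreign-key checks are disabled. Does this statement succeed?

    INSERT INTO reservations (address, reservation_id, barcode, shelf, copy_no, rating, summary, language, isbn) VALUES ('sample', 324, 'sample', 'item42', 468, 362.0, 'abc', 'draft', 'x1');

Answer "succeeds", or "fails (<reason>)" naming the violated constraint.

succeeds

NOT NULL columns: address is supplied; barcode is supplied; isbn is supplied; language is supplied; summary is supplied.
CHECK constraints: 'item42' satisfies (length(shelf) <= 50); 'draft' satisfies (language IN ('draft', 'closed', 'archived', 'new')).
No constraint is violated.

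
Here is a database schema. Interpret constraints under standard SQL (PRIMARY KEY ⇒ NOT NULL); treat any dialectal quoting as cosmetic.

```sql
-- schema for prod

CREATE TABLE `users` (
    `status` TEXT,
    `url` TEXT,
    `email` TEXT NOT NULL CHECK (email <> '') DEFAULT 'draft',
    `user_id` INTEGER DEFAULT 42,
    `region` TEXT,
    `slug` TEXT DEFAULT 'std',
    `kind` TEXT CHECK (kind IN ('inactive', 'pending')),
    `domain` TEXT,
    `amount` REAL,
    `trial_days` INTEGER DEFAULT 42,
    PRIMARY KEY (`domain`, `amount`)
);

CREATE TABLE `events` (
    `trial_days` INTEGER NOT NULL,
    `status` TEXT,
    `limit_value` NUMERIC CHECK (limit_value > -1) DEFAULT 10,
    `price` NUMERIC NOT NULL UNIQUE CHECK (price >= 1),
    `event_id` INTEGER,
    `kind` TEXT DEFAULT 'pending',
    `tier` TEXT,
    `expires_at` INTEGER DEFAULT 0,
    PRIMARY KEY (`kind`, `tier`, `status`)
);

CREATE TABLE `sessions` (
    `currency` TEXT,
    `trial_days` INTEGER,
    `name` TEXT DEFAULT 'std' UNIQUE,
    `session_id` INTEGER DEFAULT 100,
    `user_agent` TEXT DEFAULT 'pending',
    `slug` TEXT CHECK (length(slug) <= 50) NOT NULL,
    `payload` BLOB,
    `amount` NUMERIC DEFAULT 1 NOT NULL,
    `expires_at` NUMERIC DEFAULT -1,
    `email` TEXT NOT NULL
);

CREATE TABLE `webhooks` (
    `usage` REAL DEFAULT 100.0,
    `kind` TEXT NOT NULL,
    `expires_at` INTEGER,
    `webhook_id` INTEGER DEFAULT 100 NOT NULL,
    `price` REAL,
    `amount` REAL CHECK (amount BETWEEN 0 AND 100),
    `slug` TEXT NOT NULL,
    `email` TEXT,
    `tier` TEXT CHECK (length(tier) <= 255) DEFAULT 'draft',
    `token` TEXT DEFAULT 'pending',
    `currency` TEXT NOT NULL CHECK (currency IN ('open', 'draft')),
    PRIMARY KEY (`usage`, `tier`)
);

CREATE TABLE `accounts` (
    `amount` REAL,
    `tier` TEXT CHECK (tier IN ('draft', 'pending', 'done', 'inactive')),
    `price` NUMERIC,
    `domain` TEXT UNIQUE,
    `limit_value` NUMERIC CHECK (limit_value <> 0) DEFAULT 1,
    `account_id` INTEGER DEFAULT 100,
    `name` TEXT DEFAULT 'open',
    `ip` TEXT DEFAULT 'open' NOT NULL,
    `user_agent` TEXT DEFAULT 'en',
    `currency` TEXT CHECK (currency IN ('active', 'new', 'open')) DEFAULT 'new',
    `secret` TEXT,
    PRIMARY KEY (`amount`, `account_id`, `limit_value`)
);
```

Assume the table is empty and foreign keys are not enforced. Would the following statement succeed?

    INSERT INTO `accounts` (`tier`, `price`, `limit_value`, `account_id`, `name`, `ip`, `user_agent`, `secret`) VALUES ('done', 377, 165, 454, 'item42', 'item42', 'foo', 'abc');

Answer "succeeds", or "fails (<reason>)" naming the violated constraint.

fails (NOT NULL on amount)

amount is omitted from the column list and has no DEFAULT, so it would receive NULL.
But amount is part of the PRIMARY KEY (implied NOT NULL).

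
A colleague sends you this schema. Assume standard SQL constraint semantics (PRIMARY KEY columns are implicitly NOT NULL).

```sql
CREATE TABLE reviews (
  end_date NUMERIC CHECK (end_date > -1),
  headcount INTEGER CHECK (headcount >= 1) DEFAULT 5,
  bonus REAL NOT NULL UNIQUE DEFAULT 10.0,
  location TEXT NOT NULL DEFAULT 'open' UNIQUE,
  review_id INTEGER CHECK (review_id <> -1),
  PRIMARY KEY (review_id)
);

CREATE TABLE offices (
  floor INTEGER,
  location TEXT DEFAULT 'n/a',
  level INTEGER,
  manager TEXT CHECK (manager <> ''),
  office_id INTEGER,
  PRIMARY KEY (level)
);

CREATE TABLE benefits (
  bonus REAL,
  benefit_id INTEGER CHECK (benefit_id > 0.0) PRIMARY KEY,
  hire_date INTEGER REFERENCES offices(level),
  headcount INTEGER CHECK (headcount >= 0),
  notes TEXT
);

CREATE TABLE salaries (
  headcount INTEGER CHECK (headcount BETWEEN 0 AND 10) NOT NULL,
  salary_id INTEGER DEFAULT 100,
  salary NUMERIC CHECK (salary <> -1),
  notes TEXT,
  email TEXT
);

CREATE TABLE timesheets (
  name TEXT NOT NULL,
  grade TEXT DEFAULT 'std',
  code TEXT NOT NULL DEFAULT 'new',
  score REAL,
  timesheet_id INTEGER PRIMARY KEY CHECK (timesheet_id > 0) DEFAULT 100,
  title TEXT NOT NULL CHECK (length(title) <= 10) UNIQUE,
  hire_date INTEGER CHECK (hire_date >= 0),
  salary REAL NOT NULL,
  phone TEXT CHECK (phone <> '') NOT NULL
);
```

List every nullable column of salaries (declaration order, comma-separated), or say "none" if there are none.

- headcount: declared NOT NULL → not nullable.
- salary_id: DEFAULT only fills an omitted column; an explicit NULL is still allowed → nullable.
- salary: CHECK does not forbid NULL (a CHECK constraint passes when its expression is NULL) → nullable.
- notes: no NOT NULL constraint applies → nullable.
- email: no NOT NULL constraint applies → nullable.

salary_id, salary, notes, email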